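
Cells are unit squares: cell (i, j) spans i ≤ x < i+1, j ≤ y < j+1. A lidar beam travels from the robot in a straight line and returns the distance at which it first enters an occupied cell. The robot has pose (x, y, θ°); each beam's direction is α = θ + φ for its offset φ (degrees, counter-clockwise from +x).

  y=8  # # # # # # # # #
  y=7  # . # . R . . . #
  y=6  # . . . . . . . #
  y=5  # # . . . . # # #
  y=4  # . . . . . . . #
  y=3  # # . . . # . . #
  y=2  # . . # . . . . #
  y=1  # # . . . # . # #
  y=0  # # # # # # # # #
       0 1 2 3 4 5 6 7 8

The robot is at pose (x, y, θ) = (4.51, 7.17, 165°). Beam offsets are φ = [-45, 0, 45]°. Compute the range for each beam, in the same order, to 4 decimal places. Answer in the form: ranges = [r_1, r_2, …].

ranges = [0.9584, 1.5633, 2.8983]

beam 1: φ=-45°, α=120°
  cosα=-0.5000 sinα=0.8660 | (4,7) | tMaxX 1.0200 tMaxY 0.9584 | tΔX 2.0000 tΔY 1.1547
    t=0.9584 [y] (4,8) — stop
  → r_1 = 0.9584
beam 2: φ=0°, α=165°
  cosα=-0.9659 sinα=0.2588 | (4,7) | tMaxX 0.5280 tMaxY 3.2069 | tΔX 1.0353 tΔY 3.8637
    t=0.5280 [x] (3,7)
    t=1.5633 [x] (2,7) — stop
  → r_2 = 1.5633
beam 3: φ=45°, α=210°
  cosα=-0.8660 sinα=-0.5000 | (4,7) | tMaxX 0.5889 tMaxY 0.3400 | tΔX 1.1547 tΔY 2.0000
    t=0.3400 [y] (4,6)
    t=0.5889 [x] (3,6)
    t=1.7436 [x] (2,6)
    t=2.3400 [y] (2,5)
    t=2.8983 [x] (1,5) — stop
  → r_3 = 2.8983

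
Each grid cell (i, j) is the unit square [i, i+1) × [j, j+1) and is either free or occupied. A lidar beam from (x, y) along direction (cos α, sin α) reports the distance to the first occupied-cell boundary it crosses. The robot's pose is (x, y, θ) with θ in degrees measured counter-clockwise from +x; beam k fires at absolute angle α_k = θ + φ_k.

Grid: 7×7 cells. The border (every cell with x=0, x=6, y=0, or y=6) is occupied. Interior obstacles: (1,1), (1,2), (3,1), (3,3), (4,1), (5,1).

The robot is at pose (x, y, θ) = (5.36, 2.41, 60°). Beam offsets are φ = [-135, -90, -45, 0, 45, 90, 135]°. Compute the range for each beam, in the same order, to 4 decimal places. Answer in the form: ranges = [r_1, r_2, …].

beam 1: φ=-135°, α=285°
  dir = (cos 285°, sin 285°) = (0.2588, -0.9659); from cell (5,2)
  next x-line at t=2.4728, next y-line at t=0.4245; Δt_x=3.8637, Δt_y=1.0353
    y: enter (5,1) at t=0.4245 ← occupied
  → r_1 = 0.4245
beam 2: φ=-90°, α=330°
  dir = (cos 330°, sin 330°) = (0.8660, -0.5000); from cell (5,2)
  next x-line at t=0.7390, next y-line at t=0.8200; Δt_x=1.1547, Δt_y=2.0000
    x: enter (6,2) at t=0.7390 ← occupied
  → r_2 = 0.7390
beam 3: φ=-45°, α=15°
  dir = (cos 15°, sin 15°) = (0.9659, 0.2588); from cell (5,2)
  next x-line at t=0.6626, next y-line at t=2.2796; Δt_x=1.0353, Δt_y=3.8637
    x: enter (6,2) at t=0.6626 ← occupied
  → r_3 = 0.6626
beam 4: φ=0°, α=60°
  dir = (cos 60°, sin 60°) = (0.5000, 0.8660); from cell (5,2)
  next x-line at t=1.2800, next y-line at t=0.6813; Δt_x=2.0000, Δt_y=1.1547
    y: enter (5,3) at t=0.6813
    x: enter (6,3) at t=1.2800 ← occupied
  → r_4 = 1.2800
beam 5: φ=45°, α=105°
  dir = (cos 105°, sin 105°) = (-0.2588, 0.9659); from cell (5,2)
  next x-line at t=1.3909, next y-line at t=0.6108; Δt_x=3.8637, Δt_y=1.0353
    y: enter (5,3) at t=0.6108
    x: enter (4,3) at t=1.3909
    y: enter (4,4) at t=1.6461
    y: enter (4,5) at t=2.6814
    y: enter (4,6) at t=3.7166 ← occupied
  → r_5 = 3.7166
beam 6: φ=90°, α=150°
  dir = (cos 150°, sin 150°) = (-0.8660, 0.5000); from cell (5,2)
  next x-line at t=0.4157, next y-line at t=1.1800; Δt_x=1.1547, Δt_y=2.0000
    x: enter (4,2) at t=0.4157
    y: enter (4,3) at t=1.1800
    x: enter (3,3) at t=1.5704 ← occupied
  → r_6 = 1.5704
beam 7: φ=135°, α=195°
  dir = (cos 195°, sin 195°) = (-0.9659, -0.2588); from cell (5,2)
  next x-line at t=0.3727, next y-line at t=1.5841; Δt_x=1.0353, Δt_y=3.8637
    x: enter (4,2) at t=0.3727
    x: enter (3,2) at t=1.4080
    y: enter (3,1) at t=1.5841 ← occupied
  → r_7 = 1.5841

ranges = [0.4245, 0.7390, 0.6626, 1.2800, 3.7166, 1.5704, 1.5841]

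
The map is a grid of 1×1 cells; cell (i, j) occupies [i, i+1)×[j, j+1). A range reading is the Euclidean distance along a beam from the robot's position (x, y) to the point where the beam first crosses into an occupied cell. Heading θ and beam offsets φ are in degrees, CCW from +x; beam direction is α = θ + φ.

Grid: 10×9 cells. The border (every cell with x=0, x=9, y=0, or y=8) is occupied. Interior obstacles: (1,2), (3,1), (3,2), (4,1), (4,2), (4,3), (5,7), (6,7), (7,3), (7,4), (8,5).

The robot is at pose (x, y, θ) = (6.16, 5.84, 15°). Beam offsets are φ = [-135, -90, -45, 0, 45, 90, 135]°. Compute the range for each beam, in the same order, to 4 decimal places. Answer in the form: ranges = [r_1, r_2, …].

beam 1: φ=-135°, α=240°
  dir = (cos 240°, sin 240°) = (-0.5000, -0.8660); from cell (6,5)
  next x-line at t=0.3200, next y-line at t=0.9699; Δt_x=2.0000, Δt_y=1.1547
    x: enter (5,5) at t=0.3200
    y: enter (5,4) at t=0.9699
    y: enter (5,3) at t=2.1246
    x: enter (4,3) at t=2.3200 ← occupied
  → r_1 = 2.3200
beam 2: φ=-90°, α=285°
  dir = (cos 285°, sin 285°) = (0.2588, -0.9659); from cell (6,5)
  next x-line at t=3.2455, next y-line at t=0.8696; Δt_x=3.8637, Δt_y=1.0353
    y: enter (6,4) at t=0.8696
    y: enter (6,3) at t=1.9049
    y: enter (6,2) at t=2.9402
    x: enter (7,2) at t=3.2455
    y: enter (7,1) at t=3.9755
    y: enter (7,0) at t=5.0107 ← occupied
  → r_2 = 5.0107
beam 3: φ=-45°, α=330°
  dir = (cos 330°, sin 330°) = (0.8660, -0.5000); from cell (6,5)
  next x-line at t=0.9699, next y-line at t=1.6800; Δt_x=1.1547, Δt_y=2.0000
    x: enter (7,5) at t=0.9699
    y: enter (7,4) at t=1.6800 ← occupied
  → r_3 = 1.6800
beam 4: φ=0°, α=15°
  dir = (cos 15°, sin 15°) = (0.9659, 0.2588); from cell (6,5)
  next x-line at t=0.8696, next y-line at t=0.6182; Δt_x=1.0353, Δt_y=3.8637
    y: enter (6,6) at t=0.6182
    x: enter (7,6) at t=0.8696
    x: enter (8,6) at t=1.9049
    x: enter (9,6) at t=2.9402 ← occupied
  → r_4 = 2.9402
beam 5: φ=45°, α=60°
  dir = (cos 60°, sin 60°) = (0.5000, 0.8660); from cell (6,5)
  next x-line at t=1.6800, next y-line at t=0.1848; Δt_x=2.0000, Δt_y=1.1547
    y: enter (6,6) at t=0.1848
    y: enter (6,7) at t=1.3395 ← occupied
  → r_5 = 1.3395
beam 6: φ=90°, α=105°
  dir = (cos 105°, sin 105°) = (-0.2588, 0.9659); from cell (6,5)
  next x-line at t=0.6182, next y-line at t=0.1656; Δt_x=3.8637, Δt_y=1.0353
    y: enter (6,6) at t=0.1656
    x: enter (5,6) at t=0.6182
    y: enter (5,7) at t=1.2009 ← occupied
  → r_6 = 1.2009
beam 7: φ=135°, α=150°
  dir = (cos 150°, sin 150°) = (-0.8660, 0.5000); from cell (6,5)
  next x-line at t=0.1848, next y-line at t=0.3200; Δt_x=1.1547, Δt_y=2.0000
    x: enter (5,5) at t=0.1848
    y: enter (5,6) at t=0.3200
    x: enter (4,6) at t=1.3395
    y: enter (4,7) at t=2.3200
    x: enter (3,7) at t=2.4942
    x: enter (2,7) at t=3.6489
    y: enter (2,8) at t=4.3200 ← occupied
  → r_7 = 4.3200

ranges = [2.3200, 5.0107, 1.6800, 2.9402, 1.3395, 1.2009, 4.3200]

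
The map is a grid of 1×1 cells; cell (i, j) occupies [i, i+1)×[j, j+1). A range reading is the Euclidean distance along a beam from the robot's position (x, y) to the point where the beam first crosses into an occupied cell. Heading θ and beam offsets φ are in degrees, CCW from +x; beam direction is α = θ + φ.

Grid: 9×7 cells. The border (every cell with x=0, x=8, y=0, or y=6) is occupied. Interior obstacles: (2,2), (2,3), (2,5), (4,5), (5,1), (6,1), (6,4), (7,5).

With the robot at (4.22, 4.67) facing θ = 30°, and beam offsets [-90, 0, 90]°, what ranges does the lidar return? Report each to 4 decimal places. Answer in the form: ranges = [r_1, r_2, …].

ranges = [3.0831, 0.6600, 0.3811]

beam 1: φ=-90°, α=300°
  direction (0.5000, -0.8660); cell (4,4); t to first gridline: x 1.5600, y 0.7736 (then +2.0000 / +1.1547)
    (4,3) via y @ 0.7736
    (5,3) via x @ 1.5600
    (5,2) via y @ 1.9283
    (5,1) via y @ 3.0831  # hit
  → r_1 = 3.0831
beam 2: φ=0°, α=30°
  direction (0.8660, 0.5000); cell (4,4); t to first gridline: x 0.9007, y 0.6600 (then +1.1547 / +2.0000)
    (4,5) via y @ 0.6600  # hit
  → r_2 = 0.6600
beam 3: φ=90°, α=120°
  direction (-0.5000, 0.8660); cell (4,4); t to first gridline: x 0.4400, y 0.3811 (then +2.0000 / +1.1547)
    (4,5) via y @ 0.3811  # hit
  → r_3 = 0.3811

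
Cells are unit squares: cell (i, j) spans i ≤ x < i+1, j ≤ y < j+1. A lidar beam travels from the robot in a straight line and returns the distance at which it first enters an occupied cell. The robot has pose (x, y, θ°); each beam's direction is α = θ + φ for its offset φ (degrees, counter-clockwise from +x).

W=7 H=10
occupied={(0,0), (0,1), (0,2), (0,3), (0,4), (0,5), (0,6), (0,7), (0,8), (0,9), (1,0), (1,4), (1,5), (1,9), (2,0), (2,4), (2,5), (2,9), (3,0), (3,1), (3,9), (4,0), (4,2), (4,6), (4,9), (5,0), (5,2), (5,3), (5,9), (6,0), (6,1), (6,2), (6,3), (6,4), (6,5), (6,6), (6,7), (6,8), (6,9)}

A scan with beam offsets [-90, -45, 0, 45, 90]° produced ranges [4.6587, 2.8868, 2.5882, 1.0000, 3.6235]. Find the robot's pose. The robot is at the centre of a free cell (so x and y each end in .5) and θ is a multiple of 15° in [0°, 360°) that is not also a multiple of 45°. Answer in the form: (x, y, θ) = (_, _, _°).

The pose lattice has 31·16 = 496 candidates. Test each by forward raycasting.
  (3.5, 4.5, 60°): beam 1 = 1.7321 ≠ 4.6587 ✗
  (2.5, 7.5, 285°): beam 1 = 1.5529 ≠ 4.6587 ✗
  (5.5, 5.5, 120°): beam 1 = 0.5774 ≠ 4.6587 ✗
  (5.5, 5.5, 210°): beam 1 = 1.0000 ≠ 4.6587 ✗
  …
  (3.5, 5.5, 345°): r_1=4.6587, r_2=2.8868, r_3=2.5882, r_4=1.0000, r_5=3.6235 — all match ✓
No second candidate reproduces the full scan.

(x, y, θ) = (3.5, 5.5, 345°)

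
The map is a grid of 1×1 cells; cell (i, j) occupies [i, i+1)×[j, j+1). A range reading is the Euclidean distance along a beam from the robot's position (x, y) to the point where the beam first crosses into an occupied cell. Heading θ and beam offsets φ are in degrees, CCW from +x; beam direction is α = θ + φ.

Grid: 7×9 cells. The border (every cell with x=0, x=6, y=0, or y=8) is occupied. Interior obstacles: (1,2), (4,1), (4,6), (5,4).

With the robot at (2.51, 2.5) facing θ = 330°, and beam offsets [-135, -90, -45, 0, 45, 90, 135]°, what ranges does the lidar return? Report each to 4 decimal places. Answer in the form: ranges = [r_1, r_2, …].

ranges = [0.5280, 1.7321, 1.5529, 1.7205, 3.6131, 4.0415, 5.6940]

beam 1: φ=-135°, α=195°
  direction (-0.9659, -0.2588); cell (2,2); t to first gridline: x 0.5280, y 1.9319 (then +1.0353 / +3.8637)
    (1,2) via x @ 0.5280  # hit
  → r_1 = 0.5280
beam 2: φ=-90°, α=240°
  direction (-0.5000, -0.8660); cell (2,2); t to first gridline: x 1.0200, y 0.5774 (then +2.0000 / +1.1547)
    (2,1) via y @ 0.5774
    (1,1) via x @ 1.0200
    (1,0) via y @ 1.7321  # hit
  → r_2 = 1.7321
beam 3: φ=-45°, α=285°
  direction (0.2588, -0.9659); cell (2,2); t to first gridline: x 1.8932, y 0.5176 (then +3.8637 / +1.0353)
    (2,1) via y @ 0.5176
    (2,0) via y @ 1.5529  # hit
  → r_3 = 1.5529
beam 4: φ=0°, α=330°
  direction (0.8660, -0.5000); cell (2,2); t to first gridline: x 0.5658, y 1.0000 (then +1.1547 / +2.0000)
    (3,2) via x @ 0.5658
    (3,1) via y @ 1.0000
    (4,1) via x @ 1.7205  # hit
  → r_4 = 1.7205
beam 5: φ=45°, α=15°
  direction (0.9659, 0.2588); cell (2,2); t to first gridline: x 0.5073, y 1.9319 (then +1.0353 / +3.8637)
    (3,2) via x @ 0.5073
    (4,2) via x @ 1.5426
    (4,3) via y @ 1.9319
    (5,3) via x @ 2.5778
    (6,3) via x @ 3.6131  # hit
  → r_5 = 3.6131
beam 6: φ=90°, α=60°
  direction (0.5000, 0.8660); cell (2,2); t to first gridline: x 0.9800, y 0.5774 (then +2.0000 / +1.1547)
    (2,3) via y @ 0.5774
    (3,3) via x @ 0.9800
    (3,4) via y @ 1.7321
    (3,5) via y @ 2.8868
    (4,5) via x @ 2.9800
    (4,6) via y @ 4.0415  # hit
  → r_6 = 4.0415
beam 7: φ=135°, α=105°
  direction (-0.2588, 0.9659); cell (2,2); t to first gridline: x 1.9705, y 0.5176 (then +3.8637 / +1.0353)
    (2,3) via y @ 0.5176
    (2,4) via y @ 1.5529
    (1,4) via x @ 1.9705
    (1,5) via y @ 2.5882
    (1,6) via y @ 3.6235
    (1,7) via y @ 4.6587
    (1,8) via y @ 5.6940  # hit
  → r_7 = 5.6940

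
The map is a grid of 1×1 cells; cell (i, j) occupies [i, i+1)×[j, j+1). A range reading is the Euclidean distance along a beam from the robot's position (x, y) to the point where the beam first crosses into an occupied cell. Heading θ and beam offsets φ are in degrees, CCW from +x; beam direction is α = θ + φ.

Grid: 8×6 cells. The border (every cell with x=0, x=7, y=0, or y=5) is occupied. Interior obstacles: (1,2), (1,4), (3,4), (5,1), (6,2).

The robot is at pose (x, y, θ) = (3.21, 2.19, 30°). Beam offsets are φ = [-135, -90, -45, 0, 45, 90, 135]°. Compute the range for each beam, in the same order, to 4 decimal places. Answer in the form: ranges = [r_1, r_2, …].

ranges = [1.2320, 1.3741, 1.8531, 4.3763, 1.8738, 2.4200, 1.2527]

beam 1: φ=-135°, α=255°
  dir = (cos 255°, sin 255°) = (-0.2588, -0.9659); from cell (3,2)
  next x-line at t=0.8114, next y-line at t=0.1967; Δt_x=3.8637, Δt_y=1.0353
    y: enter (3,1) at t=0.1967
    x: enter (2,1) at t=0.8114
    y: enter (2,0) at t=1.2320 ← occupied
  → r_1 = 1.2320
beam 2: φ=-90°, α=300°
  dir = (cos 300°, sin 300°) = (0.5000, -0.8660); from cell (3,2)
  next x-line at t=1.5800, next y-line at t=0.2194; Δt_x=2.0000, Δt_y=1.1547
    y: enter (3,1) at t=0.2194
    y: enter (3,0) at t=1.3741 ← occupied
  → r_2 = 1.3741
beam 3: φ=-45°, α=345°
  dir = (cos 345°, sin 345°) = (0.9659, -0.2588); from cell (3,2)
  next x-line at t=0.8179, next y-line at t=0.7341; Δt_x=1.0353, Δt_y=3.8637
    y: enter (3,1) at t=0.7341
    x: enter (4,1) at t=0.8179
    x: enter (5,1) at t=1.8531 ← occupied
  → r_3 = 1.8531
beam 4: φ=0°, α=30°
  dir = (cos 30°, sin 30°) = (0.8660, 0.5000); from cell (3,2)
  next x-line at t=0.9122, next y-line at t=1.6200; Δt_x=1.1547, Δt_y=2.0000
    x: enter (4,2) at t=0.9122
    y: enter (4,3) at t=1.6200
    x: enter (5,3) at t=2.0669
    x: enter (6,3) at t=3.2216
    y: enter (6,4) at t=3.6200
    x: enter (7,4) at t=4.3763 ← occupied
  → r_4 = 4.3763
beam 5: φ=45°, α=75°
  dir = (cos 75°, sin 75°) = (0.2588, 0.9659); from cell (3,2)
  next x-line at t=3.0523, next y-line at t=0.8386; Δt_x=3.8637, Δt_y=1.0353
    y: enter (3,3) at t=0.8386
    y: enter (3,4) at t=1.8738 ← occupied
  → r_5 = 1.8738
beam 6: φ=90°, α=120°
  dir = (cos 120°, sin 120°) = (-0.5000, 0.8660); from cell (3,2)
  next x-line at t=0.4200, next y-line at t=0.9353; Δt_x=2.0000, Δt_y=1.1547
    x: enter (2,2) at t=0.4200
    y: enter (2,3) at t=0.9353
    y: enter (2,4) at t=2.0900
    x: enter (1,4) at t=2.4200 ← occupied
  → r_6 = 2.4200
beam 7: φ=135°, α=165°
  dir = (cos 165°, sin 165°) = (-0.9659, 0.2588); from cell (3,2)
  next x-line at t=0.2174, next y-line at t=3.1296; Δt_x=1.0353, Δt_y=3.8637
    x: enter (2,2) at t=0.2174
    x: enter (1,2) at t=1.2527 ← occupied
  → r_7 = 1.2527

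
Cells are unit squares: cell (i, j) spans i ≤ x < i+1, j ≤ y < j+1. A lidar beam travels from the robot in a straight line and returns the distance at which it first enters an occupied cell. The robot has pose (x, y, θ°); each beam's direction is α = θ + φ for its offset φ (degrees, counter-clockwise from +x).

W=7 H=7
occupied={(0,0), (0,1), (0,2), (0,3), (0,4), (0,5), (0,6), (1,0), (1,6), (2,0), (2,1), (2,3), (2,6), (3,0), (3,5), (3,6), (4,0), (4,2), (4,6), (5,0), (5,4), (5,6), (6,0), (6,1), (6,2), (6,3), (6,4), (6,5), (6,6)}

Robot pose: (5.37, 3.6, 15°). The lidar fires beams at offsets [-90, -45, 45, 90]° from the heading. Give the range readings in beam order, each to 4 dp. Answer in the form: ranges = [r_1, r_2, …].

ranges = [2.4341, 0.7275, 0.4619, 0.4141]

beam 1: φ=-90°, α=285°
  direction (0.2588, -0.9659); cell (5,3); t to first gridline: x 2.4341, y 0.6212 (then +3.8637 / +1.0353)
    (5,2) via y @ 0.6212
    (5,1) via y @ 1.6564
    (6,1) via x @ 2.4341  # hit
  → r_1 = 2.4341
beam 2: φ=-45°, α=330°
  direction (0.8660, -0.5000); cell (5,3); t to first gridline: x 0.7275, y 1.2000 (then +1.1547 / +2.0000)
    (6,3) via x @ 0.7275  # hit
  → r_2 = 0.7275
beam 3: φ=45°, α=60°
  direction (0.5000, 0.8660); cell (5,3); t to first gridline: x 1.2600, y 0.4619 (then +2.0000 / +1.1547)
    (5,4) via y @ 0.4619  # hit
  → r_3 = 0.4619
beam 4: φ=90°, α=105°
  direction (-0.2588, 0.9659); cell (5,3); t to first gridline: x 1.4296, y 0.4141 (then +3.8637 / +1.0353)
    (5,4) via y @ 0.4141  # hit
  → r_4 = 0.4141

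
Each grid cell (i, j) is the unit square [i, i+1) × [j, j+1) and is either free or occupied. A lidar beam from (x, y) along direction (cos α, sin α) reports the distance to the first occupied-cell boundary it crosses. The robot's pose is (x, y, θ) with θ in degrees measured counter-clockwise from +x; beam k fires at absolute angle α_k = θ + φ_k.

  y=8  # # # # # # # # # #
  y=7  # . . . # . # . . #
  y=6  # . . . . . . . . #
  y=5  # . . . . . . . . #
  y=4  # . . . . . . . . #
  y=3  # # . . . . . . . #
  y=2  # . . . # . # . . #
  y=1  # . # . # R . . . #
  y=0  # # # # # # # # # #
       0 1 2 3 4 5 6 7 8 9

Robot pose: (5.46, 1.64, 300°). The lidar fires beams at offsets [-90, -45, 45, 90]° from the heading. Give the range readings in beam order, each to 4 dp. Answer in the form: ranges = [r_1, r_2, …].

beam 1: φ=-90°, α=210°
  dir = (cos 210°, sin 210°) = (-0.8660, -0.5000); from cell (5,1)
  next x-line at t=0.5312, next y-line at t=1.2800; Δt_x=1.1547, Δt_y=2.0000
    x: enter (4,1) at t=0.5312 ← occupied
  → r_1 = 0.5312
beam 2: φ=-45°, α=255°
  dir = (cos 255°, sin 255°) = (-0.2588, -0.9659); from cell (5,1)
  next x-line at t=1.7773, next y-line at t=0.6626; Δt_x=3.8637, Δt_y=1.0353
    y: enter (5,0) at t=0.6626 ← occupied
  → r_2 = 0.6626
beam 3: φ=45°, α=345°
  dir = (cos 345°, sin 345°) = (0.9659, -0.2588); from cell (5,1)
  next x-line at t=0.5590, next y-line at t=2.4728; Δt_x=1.0353, Δt_y=3.8637
    x: enter (6,1) at t=0.5590
    x: enter (7,1) at t=1.5943
    y: enter (7,0) at t=2.4728 ← occupied
  → r_3 = 2.4728
beam 4: φ=90°, α=30°
  dir = (cos 30°, sin 30°) = (0.8660, 0.5000); from cell (5,1)
  next x-line at t=0.6235, next y-line at t=0.7200; Δt_x=1.1547, Δt_y=2.0000
    x: enter (6,1) at t=0.6235
    y: enter (6,2) at t=0.7200 ← occupied
  → r_4 = 0.7200

ranges = [0.5312, 0.6626, 2.4728, 0.7200]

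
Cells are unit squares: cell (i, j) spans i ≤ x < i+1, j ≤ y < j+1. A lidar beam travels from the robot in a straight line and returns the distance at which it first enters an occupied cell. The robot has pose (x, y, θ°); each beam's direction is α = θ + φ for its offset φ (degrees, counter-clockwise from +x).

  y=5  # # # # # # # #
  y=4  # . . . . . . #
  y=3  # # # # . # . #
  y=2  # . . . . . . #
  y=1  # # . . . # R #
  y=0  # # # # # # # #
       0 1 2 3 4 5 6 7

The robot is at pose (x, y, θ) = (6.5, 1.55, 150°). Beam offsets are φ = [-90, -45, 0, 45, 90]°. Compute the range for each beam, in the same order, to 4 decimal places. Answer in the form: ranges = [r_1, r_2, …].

beam 1: φ=-90°, α=60°
  dir = (cos 60°, sin 60°) = (0.5000, 0.8660); from cell (6,1)
  next x-line at t=1.0000, next y-line at t=0.5196; Δt_x=2.0000, Δt_y=1.1547
    y: enter (6,2) at t=0.5196
    x: enter (7,2) at t=1.0000 ← occupied
  → r_1 = 1.0000
beam 2: φ=-45°, α=105°
  dir = (cos 105°, sin 105°) = (-0.2588, 0.9659); from cell (6,1)
  next x-line at t=1.9319, next y-line at t=0.4659; Δt_x=3.8637, Δt_y=1.0353
    y: enter (6,2) at t=0.4659
    y: enter (6,3) at t=1.5012
    x: enter (5,3) at t=1.9319 ← occupied
  → r_2 = 1.9319
beam 3: φ=0°, α=150°
  dir = (cos 150°, sin 150°) = (-0.8660, 0.5000); from cell (6,1)
  next x-line at t=0.5774, next y-line at t=0.9000; Δt_x=1.1547, Δt_y=2.0000
    x: enter (5,1) at t=0.5774 ← occupied
  → r_3 = 0.5774
beam 4: φ=45°, α=195°
  dir = (cos 195°, sin 195°) = (-0.9659, -0.2588); from cell (6,1)
  next x-line at t=0.5176, next y-line at t=2.1250; Δt_x=1.0353, Δt_y=3.8637
    x: enter (5,1) at t=0.5176 ← occupied
  → r_4 = 0.5176
beam 5: φ=90°, α=240°
  dir = (cos 240°, sin 240°) = (-0.5000, -0.8660); from cell (6,1)
  next x-line at t=1.0000, next y-line at t=0.6351; Δt_x=2.0000, Δt_y=1.1547
    y: enter (6,0) at t=0.6351 ← occupied
  → r_5 = 0.6351

ranges = [1.0000, 1.9319, 0.5774, 0.5176, 0.6351]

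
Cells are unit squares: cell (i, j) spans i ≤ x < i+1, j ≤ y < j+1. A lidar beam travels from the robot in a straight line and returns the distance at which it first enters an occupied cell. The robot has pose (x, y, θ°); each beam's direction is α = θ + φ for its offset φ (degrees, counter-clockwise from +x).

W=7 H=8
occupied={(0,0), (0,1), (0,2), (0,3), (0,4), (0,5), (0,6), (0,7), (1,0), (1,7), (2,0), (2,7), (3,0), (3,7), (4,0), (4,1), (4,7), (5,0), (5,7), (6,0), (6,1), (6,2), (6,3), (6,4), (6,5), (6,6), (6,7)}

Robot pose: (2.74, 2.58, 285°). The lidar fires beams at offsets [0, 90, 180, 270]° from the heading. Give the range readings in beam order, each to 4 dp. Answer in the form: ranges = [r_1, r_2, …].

beam 1: φ=0°, α=285°
  cosα=0.2588 sinα=-0.9659 | (2,2) | tMaxX 1.0046 tMaxY 0.6005 | tΔX 3.8637 tΔY 1.0353
    t=0.6005 [y] (2,1)
    t=1.0046 [x] (3,1)
    t=1.6357 [y] (3,0) — stop
  → r_1 = 1.6357
beam 2: φ=90°, α=15°
  cosα=0.9659 sinα=0.2588 | (2,2) | tMaxX 0.2692 tMaxY 1.6228 | tΔX 1.0353 tΔY 3.8637
    t=0.2692 [x] (3,2)
    t=1.3044 [x] (4,2)
    t=1.6228 [y] (4,3)
    t=2.3397 [x] (5,3)
    t=3.3750 [x] (6,3) — stop
  → r_2 = 3.3750
beam 3: φ=180°, α=105°
  cosα=-0.2588 sinα=0.9659 | (2,2) | tMaxX 2.8591 tMaxY 0.4348 | tΔX 3.8637 tΔY 1.0353
    t=0.4348 [y] (2,3)
    t=1.4701 [y] (2,4)
    t=2.5054 [y] (2,5)
    t=2.8591 [x] (1,5)
    t=3.5406 [y] (1,6)
    t=4.5759 [y] (1,7) — stop
  → r_3 = 4.5759
beam 4: φ=270°, α=195°
  cosα=-0.9659 sinα=-0.2588 | (2,2) | tMaxX 0.7661 tMaxY 2.2409 | tΔX 1.0353 tΔY 3.8637
    t=0.7661 [x] (1,2)
    t=1.8014 [x] (0,2) — stop
  → r_4 = 1.8014

ranges = [1.6357, 3.3750, 4.5759, 1.8014]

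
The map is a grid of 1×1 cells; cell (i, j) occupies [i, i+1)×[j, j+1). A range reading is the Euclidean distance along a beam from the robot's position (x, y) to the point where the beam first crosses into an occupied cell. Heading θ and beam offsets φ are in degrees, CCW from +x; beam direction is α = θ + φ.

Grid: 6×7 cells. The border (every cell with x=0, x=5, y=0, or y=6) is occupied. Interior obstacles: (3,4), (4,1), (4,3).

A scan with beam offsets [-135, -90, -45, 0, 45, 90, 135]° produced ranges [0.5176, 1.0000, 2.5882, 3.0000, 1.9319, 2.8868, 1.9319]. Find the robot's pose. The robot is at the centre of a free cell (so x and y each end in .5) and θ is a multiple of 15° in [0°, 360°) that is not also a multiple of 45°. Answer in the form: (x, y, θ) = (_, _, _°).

(x, y, θ) = (1.5, 3.5, 330°)

The pose lattice has 17·16 = 272 candidates. Test each by forward raycasting.
  (4.5, 2.5, 210°): beam 2 = 0.5774 ≠ 1.0000 ✗
  (3.5, 2.5, 285°): beam 1 = 2.8868 ≠ 0.5176 ✗
  (4.5, 2.5, 285°): beam 1 = 4.0415 ≠ 0.5176 ✗
  (1.5, 1.5, 75°): beam 1 = 0.5774 ≠ 0.5176 ✗
  (3.5, 3.5, 240°): beam 2 = 2.8868 ≠ 1.0000 ✗
  …
  (1.5, 3.5, 330°): r_1=0.5176, r_2=1.0000, r_3=2.5882, r_4=3.0000, r_5=1.9319, r_6=2.8868, r_7=1.9319 — all match ✓
Only this pose fits every beam.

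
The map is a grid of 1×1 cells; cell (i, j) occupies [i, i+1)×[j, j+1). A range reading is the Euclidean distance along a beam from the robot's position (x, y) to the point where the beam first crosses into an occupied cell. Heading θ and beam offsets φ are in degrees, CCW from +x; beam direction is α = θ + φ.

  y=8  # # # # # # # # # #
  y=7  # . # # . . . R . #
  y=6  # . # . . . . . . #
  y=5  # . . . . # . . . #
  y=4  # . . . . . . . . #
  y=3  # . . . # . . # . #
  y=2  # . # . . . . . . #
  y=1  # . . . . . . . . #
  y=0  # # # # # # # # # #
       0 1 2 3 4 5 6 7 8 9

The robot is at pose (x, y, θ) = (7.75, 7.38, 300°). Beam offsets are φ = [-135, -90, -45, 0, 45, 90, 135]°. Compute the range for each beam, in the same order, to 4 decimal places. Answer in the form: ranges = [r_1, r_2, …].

ranges = [2.3955, 2.7600, 6.6051, 2.5000, 1.2941, 1.2400, 0.6419]

beam 1: φ=-135°, α=165°
  cosα=-0.9659 sinα=0.2588 | (7,7) | tMaxX 0.7765 tMaxY 2.3955 | tΔX 1.0353 tΔY 3.8637
    t=0.7765 [x] (6,7)
    t=1.8117 [x] (5,7)
    t=2.3955 [y] (5,8) — stop
  → r_1 = 2.3955
beam 2: φ=-90°, α=210°
  cosα=-0.8660 sinα=-0.5000 | (7,7) | tMaxX 0.8660 tMaxY 0.7600 | tΔX 1.1547 tΔY 2.0000
    t=0.7600 [y] (7,6)
    t=0.8660 [x] (6,6)
    t=2.0207 [x] (5,6)
    t=2.7600 [y] (5,5) — stop
  → r_2 = 2.7600
beam 3: φ=-45°, α=255°
  cosα=-0.2588 sinα=-0.9659 | (7,7) | tMaxX 2.8978 tMaxY 0.3934 | tΔX 3.8637 tΔY 1.0353
    t=0.3934 [y] (7,6)
    t=1.4287 [y] (7,5)
    t=2.4640 [y] (7,4)
    t=2.8978 [x] (6,4)
    t=3.4992 [y] (6,3)
    t=4.5345 [y] (6,2)
    t=5.5698 [y] (6,1)
    t=6.6051 [y] (6,0) — stop
  → r_3 = 6.6051
beam 4: φ=0°, α=300°
  cosα=0.5000 sinα=-0.8660 | (7,7) | tMaxX 0.5000 tMaxY 0.4388 | tΔX 2.0000 tΔY 1.1547
    t=0.4388 [y] (7,6)
    t=0.5000 [x] (8,6)
    t=1.5935 [y] (8,5)
    t=2.5000 [x] (9,5) — stop
  → r_4 = 2.5000
beam 5: φ=45°, α=345°
  cosα=0.9659 sinα=-0.2588 | (7,7) | tMaxX 0.2588 tMaxY 1.4682 | tΔX 1.0353 tΔY 3.8637
    t=0.2588 [x] (8,7)
    t=1.2941 [x] (9,7) — stop
  → r_5 = 1.2941
beam 6: φ=90°, α=30°
  cosα=0.8660 sinα=0.5000 | (7,7) | tMaxX 0.2887 tMaxY 1.2400 | tΔX 1.1547 tΔY 2.0000
    t=0.2887 [x] (8,7)
    t=1.2400 [y] (8,8) — stop
  → r_6 = 1.2400
beam 7: φ=135°, α=75°
  cosα=0.2588 sinα=0.9659 | (7,7) | tMaxX 0.9659 tMaxY 0.6419 | tΔX 3.8637 tΔY 1.0353
    t=0.6419 [y] (7,8) — stop
  → r_7 = 0.6419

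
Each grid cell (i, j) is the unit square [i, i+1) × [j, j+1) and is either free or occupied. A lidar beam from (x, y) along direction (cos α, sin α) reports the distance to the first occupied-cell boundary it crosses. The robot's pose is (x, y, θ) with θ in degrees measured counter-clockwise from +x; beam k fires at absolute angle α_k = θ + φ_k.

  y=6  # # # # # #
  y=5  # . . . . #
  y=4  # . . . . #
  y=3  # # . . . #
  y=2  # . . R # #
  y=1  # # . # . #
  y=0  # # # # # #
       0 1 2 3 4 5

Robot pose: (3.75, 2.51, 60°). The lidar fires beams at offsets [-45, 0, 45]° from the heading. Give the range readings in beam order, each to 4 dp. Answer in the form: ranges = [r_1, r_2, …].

beam 1: φ=-45°, α=15°
  d=(0.9659,0.2588)  start (3,2)  tX=0.2588 tY=1.8932  stride 1/|dx|=1.0353 1/|dy|=3.8637
    cross x-line → (4,2), t=0.2588 (wall)
  → r_1 = 0.2588
beam 2: φ=0°, α=60°
  d=(0.5000,0.8660)  start (3,2)  tX=0.5000 tY=0.5658  stride 1/|dx|=2.0000 1/|dy|=1.1547
    cross x-line → (4,2), t=0.5000 (wall)
  → r_2 = 0.5000
beam 3: φ=45°, α=105°
  d=(-0.2588,0.9659)  start (3,2)  tX=2.8978 tY=0.5073  stride 1/|dx|=3.8637 1/|dy|=1.0353
    cross y-line → (3,3), t=0.5073
    cross y-line → (3,4), t=1.5426
    cross y-line → (3,5), t=2.5778
    cross x-line → (2,5), t=2.8978
    cross y-line → (2,6), t=3.6131 (wall)
  → r_3 = 3.6131

ranges = [0.2588, 0.5000, 3.6131]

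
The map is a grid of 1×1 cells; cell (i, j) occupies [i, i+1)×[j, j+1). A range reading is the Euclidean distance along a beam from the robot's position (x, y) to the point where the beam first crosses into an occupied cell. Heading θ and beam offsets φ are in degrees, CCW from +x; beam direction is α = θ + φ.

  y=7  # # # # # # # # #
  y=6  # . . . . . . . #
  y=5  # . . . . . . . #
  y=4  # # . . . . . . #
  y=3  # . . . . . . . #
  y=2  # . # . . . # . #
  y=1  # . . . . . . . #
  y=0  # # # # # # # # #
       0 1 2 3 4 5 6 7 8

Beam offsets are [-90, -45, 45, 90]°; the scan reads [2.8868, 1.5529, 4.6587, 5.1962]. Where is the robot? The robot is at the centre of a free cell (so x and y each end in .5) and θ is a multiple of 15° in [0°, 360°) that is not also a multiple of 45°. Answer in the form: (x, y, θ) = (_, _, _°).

Enumerate (i+0.5, j+0.5, θ) over the 39 free cells and 16 admissible headings. For each, cast all 4 beams and compare to the given ranges.
  (7.5, 4.5, 150°): beam 1 = 1.0000 ≠ 2.8868 ✗
  (4.5, 2.5, 15°): beam 1 = 1.5529 ≠ 2.8868 ✗
  (7.5, 5.5, 300°): beam 1 = 5.1962 ≠ 2.8868 ✗
  (4.5, 5.5, 255°): beam 1 = 3.6235 ≠ 2.8868 ✗
  …
  (5.5, 5.5, 120°): r_1=2.8868, r_2=1.5529, r_3=4.6587, r_4=5.1962 — all match ✓
Unique over the lattice → pose = (5.5, 5.5, 120°).

(x, y, θ) = (5.5, 5.5, 120°)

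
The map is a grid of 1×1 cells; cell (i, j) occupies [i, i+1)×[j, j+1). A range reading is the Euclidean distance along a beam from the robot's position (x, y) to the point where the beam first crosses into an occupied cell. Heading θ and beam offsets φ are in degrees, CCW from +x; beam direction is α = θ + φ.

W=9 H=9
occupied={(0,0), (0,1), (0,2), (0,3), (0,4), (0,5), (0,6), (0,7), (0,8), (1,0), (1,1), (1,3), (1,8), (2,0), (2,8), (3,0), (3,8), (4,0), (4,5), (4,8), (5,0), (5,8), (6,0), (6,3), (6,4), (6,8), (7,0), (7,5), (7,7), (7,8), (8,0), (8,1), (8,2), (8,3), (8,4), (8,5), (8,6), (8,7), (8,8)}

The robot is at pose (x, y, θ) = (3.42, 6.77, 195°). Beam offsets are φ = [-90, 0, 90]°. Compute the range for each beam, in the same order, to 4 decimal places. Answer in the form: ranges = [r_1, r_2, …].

ranges = [1.2734, 2.5054, 5.9735]

beam 1: φ=-90°, α=105°
  cosα=-0.2588 sinα=0.9659 | (3,6) | tMaxX 1.6228 tMaxY 0.2381 | tΔX 3.8637 tΔY 1.0353
    t=0.2381 [y] (3,7)
    t=1.2734 [y] (3,8) — stop
  → r_1 = 1.2734
beam 2: φ=0°, α=195°
  cosα=-0.9659 sinα=-0.2588 | (3,6) | tMaxX 0.4348 tMaxY 2.9751 | tΔX 1.0353 tΔY 3.8637
    t=0.4348 [x] (2,6)
    t=1.4701 [x] (1,6)
    t=2.5054 [x] (0,6) — stop
  → r_2 = 2.5054
beam 3: φ=90°, α=285°
  cosα=0.2588 sinα=-0.9659 | (3,6) | tMaxX 2.2409 tMaxY 0.7972 | tΔX 3.8637 tΔY 1.0353
    t=0.7972 [y] (3,5)
    t=1.8324 [y] (3,4)
    t=2.2409 [x] (4,4)
    t=2.8677 [y] (4,3)
    t=3.9030 [y] (4,2)
    t=4.9383 [y] (4,1)
    t=5.9735 [y] (4,0) — stop
  → r_3 = 5.9735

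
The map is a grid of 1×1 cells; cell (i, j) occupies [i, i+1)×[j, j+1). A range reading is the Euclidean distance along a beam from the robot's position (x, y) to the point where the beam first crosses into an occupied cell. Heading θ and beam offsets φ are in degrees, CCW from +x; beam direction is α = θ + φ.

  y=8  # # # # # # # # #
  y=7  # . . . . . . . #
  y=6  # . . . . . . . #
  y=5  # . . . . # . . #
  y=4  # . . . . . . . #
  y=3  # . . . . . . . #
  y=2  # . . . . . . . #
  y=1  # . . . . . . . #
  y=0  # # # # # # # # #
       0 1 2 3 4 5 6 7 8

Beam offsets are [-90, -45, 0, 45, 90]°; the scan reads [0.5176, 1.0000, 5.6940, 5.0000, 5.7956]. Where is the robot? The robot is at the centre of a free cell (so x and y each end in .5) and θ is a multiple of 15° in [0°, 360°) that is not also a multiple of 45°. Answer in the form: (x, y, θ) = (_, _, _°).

(x, y, θ) = (2.5, 1.5, 15°)

Candidates: 48 free-cell centres × 16 headings = 768 poses. Raycast each; keep the one whose scan matches to 4 dp.
  (2.5, 2.5, 75°): beam 1 = 5.6940 ≠ 0.5176 ✗
  (7.5, 6.5, 30°): beam 1 = 1.0000 ≠ 0.5176 ✗
  (6.5, 7.5, 30°): beam 1 = 3.0000 ≠ 0.5176 ✗
  …
  (2.5, 1.5, 15°): r_1=0.5176, r_2=1.0000, r_3=5.6940, r_4=5.0000, r_5=5.7956 — all match ✓
No second candidate reproduces the full scan.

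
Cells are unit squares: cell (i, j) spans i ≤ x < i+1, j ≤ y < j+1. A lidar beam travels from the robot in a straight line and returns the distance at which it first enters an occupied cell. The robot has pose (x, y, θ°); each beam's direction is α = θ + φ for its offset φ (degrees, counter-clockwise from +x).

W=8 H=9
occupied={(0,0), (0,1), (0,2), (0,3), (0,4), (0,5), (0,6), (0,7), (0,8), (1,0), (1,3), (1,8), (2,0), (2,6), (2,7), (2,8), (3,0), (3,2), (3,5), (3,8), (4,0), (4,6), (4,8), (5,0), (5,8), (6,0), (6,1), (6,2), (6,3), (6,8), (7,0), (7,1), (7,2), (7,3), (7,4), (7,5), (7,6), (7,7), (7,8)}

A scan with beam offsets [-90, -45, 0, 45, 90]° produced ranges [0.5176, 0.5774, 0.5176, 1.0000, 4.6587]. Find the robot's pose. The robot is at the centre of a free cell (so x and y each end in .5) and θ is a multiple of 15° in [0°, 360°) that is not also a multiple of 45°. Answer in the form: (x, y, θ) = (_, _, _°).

(x, y, θ) = (5.5, 1.5, 15°)

Candidates: 33 free-cell centres × 16 headings = 528 poses. Raycast each; keep the one whose scan matches to 4 dp.
  (4.5, 3.5, 300°): beam 1 = 1.0000 ≠ 0.5176 ✗
  (2.5, 1.5, 150°): beam 1 = 1.0000 ≠ 0.5176 ✗
  (1.5, 1.5, 30°): beam 1 = 0.5774 ≠ 0.5176 ✗
  (4.5, 1.5, 120°): beam 1 = 1.7321 ≠ 0.5176 ✗
  …
  (5.5, 1.5, 15°): r_1=0.5176, r_2=0.5774, r_3=0.5176, r_4=1.0000, r_5=4.6587 — all match ✓
No second candidate reproduces the full scan.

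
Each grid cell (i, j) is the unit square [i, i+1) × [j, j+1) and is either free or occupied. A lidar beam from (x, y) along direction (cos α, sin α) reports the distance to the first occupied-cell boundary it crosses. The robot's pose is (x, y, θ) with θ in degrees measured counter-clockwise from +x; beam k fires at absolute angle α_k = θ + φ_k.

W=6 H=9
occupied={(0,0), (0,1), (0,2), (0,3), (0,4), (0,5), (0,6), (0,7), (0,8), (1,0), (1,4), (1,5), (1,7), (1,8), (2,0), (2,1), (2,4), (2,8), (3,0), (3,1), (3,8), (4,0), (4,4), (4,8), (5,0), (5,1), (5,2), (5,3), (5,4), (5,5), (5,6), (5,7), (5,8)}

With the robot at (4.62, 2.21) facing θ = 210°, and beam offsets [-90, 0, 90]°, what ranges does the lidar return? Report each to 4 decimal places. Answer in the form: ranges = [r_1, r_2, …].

ranges = [5.5310, 0.7159, 0.7600]

beam 1: φ=-90°, α=120°
  direction (-0.5000, 0.8660); cell (4,2); t to first gridline: x 1.2400, y 0.9122 (then +2.0000 / +1.1547)
    (4,3) via y @ 0.9122
    (3,3) via x @ 1.2400
    (3,4) via y @ 2.0669
    (3,5) via y @ 3.2216
    (2,5) via x @ 3.2400
    (2,6) via y @ 4.3763
    (1,6) via x @ 5.2400
    (1,7) via y @ 5.5310  # hit
  → r_1 = 5.5310
beam 2: φ=0°, α=210°
  direction (-0.8660, -0.5000); cell (4,2); t to first gridline: x 0.7159, y 0.4200 (then +1.1547 / +2.0000)
    (4,1) via y @ 0.4200
    (3,1) via x @ 0.7159  # hit
  → r_2 = 0.7159
beam 3: φ=90°, α=300°
  direction (0.5000, -0.8660); cell (4,2); t to first gridline: x 0.7600, y 0.2425 (then +2.0000 / +1.1547)
    (4,1) via y @ 0.2425
    (5,1) via x @ 0.7600  # hit
  → r_3 = 0.7600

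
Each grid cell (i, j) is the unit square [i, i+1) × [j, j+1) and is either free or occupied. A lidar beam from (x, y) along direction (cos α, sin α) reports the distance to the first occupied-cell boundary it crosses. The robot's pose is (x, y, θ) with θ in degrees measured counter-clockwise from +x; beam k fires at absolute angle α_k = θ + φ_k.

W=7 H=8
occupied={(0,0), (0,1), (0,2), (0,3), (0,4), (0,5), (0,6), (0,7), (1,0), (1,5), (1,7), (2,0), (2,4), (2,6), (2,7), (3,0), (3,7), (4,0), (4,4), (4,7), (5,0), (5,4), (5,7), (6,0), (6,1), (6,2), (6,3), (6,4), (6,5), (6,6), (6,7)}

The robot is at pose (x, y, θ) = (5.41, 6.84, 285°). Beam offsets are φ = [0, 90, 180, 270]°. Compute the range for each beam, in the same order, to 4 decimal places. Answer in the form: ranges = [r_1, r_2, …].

beam 1: φ=0°, α=285°
  direction (0.2588, -0.9659); cell (5,6); t to first gridline: x 2.2796, y 0.8696 (then +3.8637 / +1.0353)
    (5,5) via y @ 0.8696
    (5,4) via y @ 1.9049  # hit
  → r_1 = 1.9049
beam 2: φ=90°, α=15°
  direction (0.9659, 0.2588); cell (5,6); t to first gridline: x 0.6108, y 0.6182 (then +1.0353 / +3.8637)
    (6,6) via x @ 0.6108  # hit
  → r_2 = 0.6108
beam 3: φ=180°, α=105°
  direction (-0.2588, 0.9659); cell (5,6); t to first gridline: x 1.5841, y 0.1656 (then +3.8637 / +1.0353)
    (5,7) via y @ 0.1656  # hit
  → r_3 = 0.1656
beam 4: φ=270°, α=195°
  direction (-0.9659, -0.2588); cell (5,6); t to first gridline: x 0.4245, y 3.2455 (then +1.0353 / +3.8637)
    (4,6) via x @ 0.4245
    (3,6) via x @ 1.4597
    (2,6) via x @ 2.4950  # hit
  → r_4 = 2.4950

ranges = [1.9049, 0.6108, 0.1656, 2.4950]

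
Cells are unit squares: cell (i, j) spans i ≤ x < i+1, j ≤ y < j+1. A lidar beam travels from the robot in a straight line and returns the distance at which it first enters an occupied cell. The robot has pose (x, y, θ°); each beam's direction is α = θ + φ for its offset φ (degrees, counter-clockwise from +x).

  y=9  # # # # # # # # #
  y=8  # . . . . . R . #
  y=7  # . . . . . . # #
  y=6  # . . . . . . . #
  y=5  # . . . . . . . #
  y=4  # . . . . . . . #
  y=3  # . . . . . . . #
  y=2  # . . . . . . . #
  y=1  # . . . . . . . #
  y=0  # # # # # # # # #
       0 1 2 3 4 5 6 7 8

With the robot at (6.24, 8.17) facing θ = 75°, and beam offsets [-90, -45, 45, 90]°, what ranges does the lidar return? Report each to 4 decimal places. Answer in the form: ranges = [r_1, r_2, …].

ranges = [0.7868, 1.6600, 0.9584, 3.2069]

beam 1: φ=-90°, α=345°
  dir = (cos 345°, sin 345°) = (0.9659, -0.2588); from cell (6,8)
  next x-line at t=0.7868, next y-line at t=0.6568; Δt_x=1.0353, Δt_y=3.8637
    y: enter (6,7) at t=0.6568
    x: enter (7,7) at t=0.7868 ← occupied
  → r_1 = 0.7868
beam 2: φ=-45°, α=30°
  dir = (cos 30°, sin 30°) = (0.8660, 0.5000); from cell (6,8)
  next x-line at t=0.8776, next y-line at t=1.6600; Δt_x=1.1547, Δt_y=2.0000
    x: enter (7,8) at t=0.8776
    y: enter (7,9) at t=1.6600 ← occupied
  → r_2 = 1.6600
beam 3: φ=45°, α=120°
  dir = (cos 120°, sin 120°) = (-0.5000, 0.8660); from cell (6,8)
  next x-line at t=0.4800, next y-line at t=0.9584; Δt_x=2.0000, Δt_y=1.1547
    x: enter (5,8) at t=0.4800
    y: enter (5,9) at t=0.9584 ← occupied
  → r_3 = 0.9584
beam 4: φ=90°, α=165°
  dir = (cos 165°, sin 165°) = (-0.9659, 0.2588); from cell (6,8)
  next x-line at t=0.2485, next y-line at t=3.2069; Δt_x=1.0353, Δt_y=3.8637
    x: enter (5,8) at t=0.2485
    x: enter (4,8) at t=1.2837
    x: enter (3,8) at t=2.3190
    y: enter (3,9) at t=3.2069 ← occupied
  → r_4 = 3.2069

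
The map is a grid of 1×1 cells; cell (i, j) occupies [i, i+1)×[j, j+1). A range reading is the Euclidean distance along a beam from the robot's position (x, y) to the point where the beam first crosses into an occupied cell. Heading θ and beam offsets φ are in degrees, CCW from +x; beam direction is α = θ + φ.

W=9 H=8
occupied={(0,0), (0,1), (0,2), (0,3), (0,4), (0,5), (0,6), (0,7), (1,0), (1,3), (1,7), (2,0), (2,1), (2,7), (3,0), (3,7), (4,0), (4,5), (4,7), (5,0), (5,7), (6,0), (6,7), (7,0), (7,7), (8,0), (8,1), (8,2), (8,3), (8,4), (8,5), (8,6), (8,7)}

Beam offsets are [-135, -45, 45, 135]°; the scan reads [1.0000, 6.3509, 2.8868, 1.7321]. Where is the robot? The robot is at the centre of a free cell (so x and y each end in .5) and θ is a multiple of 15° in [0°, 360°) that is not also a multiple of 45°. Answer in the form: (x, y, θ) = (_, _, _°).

The pose lattice has 39·16 = 624 candidates. Test each by forward raycasting.
  (2.5, 2.5, 255°): beam 2 = 1.7321 ≠ 6.3509 ✗
  (6.5, 1.5, 240°): beam 1 = 5.6940 ≠ 1.0000 ✗
  (7.5, 1.5, 210°): beam 1 = 1.9319 ≠ 1.0000 ✗
  …
  (2.5, 4.5, 15°): r_1=1.0000, r_2=6.3509, r_3=2.8868, r_4=1.7321 — all match ✓
Only this pose fits every beam.

(x, y, θ) = (2.5, 4.5, 15°)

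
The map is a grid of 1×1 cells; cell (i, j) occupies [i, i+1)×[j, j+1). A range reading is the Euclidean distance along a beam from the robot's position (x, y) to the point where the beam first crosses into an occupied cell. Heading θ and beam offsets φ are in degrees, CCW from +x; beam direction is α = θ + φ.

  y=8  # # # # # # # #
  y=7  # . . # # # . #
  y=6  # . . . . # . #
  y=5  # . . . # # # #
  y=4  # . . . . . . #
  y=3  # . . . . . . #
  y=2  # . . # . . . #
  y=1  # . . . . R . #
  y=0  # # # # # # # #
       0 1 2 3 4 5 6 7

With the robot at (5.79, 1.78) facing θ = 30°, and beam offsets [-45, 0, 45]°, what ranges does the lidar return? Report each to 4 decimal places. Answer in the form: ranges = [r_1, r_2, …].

beam 1: φ=-45°, α=345°
  d=(0.9659,-0.2588)  start (5,1)  tX=0.2174 tY=3.0137  stride 1/|dx|=1.0353 1/|dy|=3.8637
    cross x-line → (6,1), t=0.2174
    cross x-line → (7,1), t=1.2527 (wall)
  → r_1 = 1.2527
beam 2: φ=0°, α=30°
  d=(0.8660,0.5000)  start (5,1)  tX=0.2425 tY=0.4400  stride 1/|dx|=1.1547 1/|dy|=2.0000
    cross x-line → (6,1), t=0.2425
    cross y-line → (6,2), t=0.4400
    cross x-line → (7,2), t=1.3972 (wall)
  → r_2 = 1.3972
beam 3: φ=45°, α=75°
  d=(0.2588,0.9659)  start (5,1)  tX=0.8114 tY=0.2278  stride 1/|dx|=3.8637 1/|dy|=1.0353
    cross y-line → (5,2), t=0.2278
    cross x-line → (6,2), t=0.8114
    cross y-line → (6,3), t=1.2630
    cross y-line → (6,4), t=2.2983
    cross y-line → (6,5), t=3.3336 (wall)
  → r_3 = 3.3336

ranges = [1.2527, 1.3972, 3.3336]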